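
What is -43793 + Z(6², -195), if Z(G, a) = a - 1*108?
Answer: -44096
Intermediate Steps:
Z(G, a) = -108 + a (Z(G, a) = a - 108 = -108 + a)
-43793 + Z(6², -195) = -43793 + (-108 - 195) = -43793 - 303 = -44096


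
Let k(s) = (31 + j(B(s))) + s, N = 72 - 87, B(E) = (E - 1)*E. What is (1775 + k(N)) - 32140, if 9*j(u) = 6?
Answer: -91045/3 ≈ -30348.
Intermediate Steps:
B(E) = E*(-1 + E) (B(E) = (-1 + E)*E = E*(-1 + E))
N = -15
j(u) = 2/3 (j(u) = (1/9)*6 = 2/3)
k(s) = 95/3 + s (k(s) = (31 + 2/3) + s = 95/3 + s)
(1775 + k(N)) - 32140 = (1775 + (95/3 - 15)) - 32140 = (1775 + 50/3) - 32140 = 5375/3 - 32140 = -91045/3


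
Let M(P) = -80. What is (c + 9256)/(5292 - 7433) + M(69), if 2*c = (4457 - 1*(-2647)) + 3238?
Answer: -185707/2141 ≈ -86.738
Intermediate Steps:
c = 5171 (c = ((4457 - 1*(-2647)) + 3238)/2 = ((4457 + 2647) + 3238)/2 = (7104 + 3238)/2 = (½)*10342 = 5171)
(c + 9256)/(5292 - 7433) + M(69) = (5171 + 9256)/(5292 - 7433) - 80 = 14427/(-2141) - 80 = 14427*(-1/2141) - 80 = -14427/2141 - 80 = -185707/2141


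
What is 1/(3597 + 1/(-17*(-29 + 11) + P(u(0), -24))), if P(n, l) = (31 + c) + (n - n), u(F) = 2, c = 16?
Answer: 353/1269742 ≈ 0.00027801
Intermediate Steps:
P(n, l) = 47 (P(n, l) = (31 + 16) + (n - n) = 47 + 0 = 47)
1/(3597 + 1/(-17*(-29 + 11) + P(u(0), -24))) = 1/(3597 + 1/(-17*(-29 + 11) + 47)) = 1/(3597 + 1/(-17*(-18) + 47)) = 1/(3597 + 1/(306 + 47)) = 1/(3597 + 1/353) = 1/(1269742/353) = 353/1269742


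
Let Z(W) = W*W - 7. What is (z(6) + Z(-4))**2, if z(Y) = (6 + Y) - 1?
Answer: 400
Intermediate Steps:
Z(W) = -7 + W**2 (Z(W) = W**2 - 7 = -7 + W**2)
z(Y) = 5 + Y
(z(6) + Z(-4))**2 = ((5 + 6) + (-7 + (-4)**2))**2 = (11 + (-7 + 16))**2 = (11 + 9)**2 = 20**2 = 400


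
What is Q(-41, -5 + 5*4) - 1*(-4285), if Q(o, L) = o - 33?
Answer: 4211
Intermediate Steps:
Q(o, L) = -33 + o
Q(-41, -5 + 5*4) - 1*(-4285) = (-33 - 41) - 1*(-4285) = -74 + 4285 = 4211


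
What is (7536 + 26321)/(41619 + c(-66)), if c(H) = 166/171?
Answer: 5789547/7117015 ≈ 0.81348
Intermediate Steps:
c(H) = 166/171 (c(H) = 166*(1/171) = 166/171)
(7536 + 26321)/(41619 + c(-66)) = (7536 + 26321)/(41619 + 166/171) = 33857/(7117015/171) = 33857*(171/7117015) = 5789547/7117015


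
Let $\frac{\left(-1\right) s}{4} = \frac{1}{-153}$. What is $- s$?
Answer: $- \frac{4}{153} \approx -0.026144$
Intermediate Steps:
$s = \frac{4}{153}$ ($s = - \frac{4}{-153} = \left(-4\right) \left(- \frac{1}{153}\right) = \frac{4}{153} \approx 0.026144$)
$- s = \left(-1\right) \frac{4}{153} = - \frac{4}{153}$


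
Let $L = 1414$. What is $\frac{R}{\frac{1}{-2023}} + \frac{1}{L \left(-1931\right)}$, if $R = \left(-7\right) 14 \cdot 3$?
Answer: $\frac{1623958386707}{2730434} \approx 5.9476 \cdot 10^{5}$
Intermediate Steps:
$R = -294$ ($R = \left(-98\right) 3 = -294$)
$\frac{R}{\frac{1}{-2023}} + \frac{1}{L \left(-1931\right)} = - \frac{294}{\frac{1}{-2023}} + \frac{1}{1414 \left(-1931\right)} = - \frac{294}{- \frac{1}{2023}} + \frac{1}{1414} \left(- \frac{1}{1931}\right) = \left(-294\right) \left(-2023\right) - \frac{1}{2730434} = 594762 - \frac{1}{2730434} = \frac{1623958386707}{2730434}$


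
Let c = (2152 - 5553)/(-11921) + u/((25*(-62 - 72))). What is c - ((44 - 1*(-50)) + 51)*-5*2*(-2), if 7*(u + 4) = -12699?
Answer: -115779447569/39935350 ≈ -2899.2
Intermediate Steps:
u = -12727/7 (u = -4 + (1/7)*(-12699) = -4 - 12699/7 = -12727/7 ≈ -1818.1)
c = 33067431/39935350 (c = (2152 - 5553)/(-11921) - 12727*1/(25*(-62 - 72))/7 = -3401*(-1/11921) - 12727/(7*(25*(-134))) = 3401/11921 - 12727/7/(-3350) = 3401/11921 - 12727/7*(-1/3350) = 3401/11921 + 12727/23450 = 33067431/39935350 ≈ 0.82802)
c - ((44 - 1*(-50)) + 51)*-5*2*(-2) = 33067431/39935350 - ((44 - 1*(-50)) + 51)*-5*2*(-2) = 33067431/39935350 - ((44 + 50) + 51)*(-10*(-2)) = 33067431/39935350 - (94 + 51)*20 = 33067431/39935350 - 145*20 = 33067431/39935350 - 1*2900 = 33067431/39935350 - 2900 = -115779447569/39935350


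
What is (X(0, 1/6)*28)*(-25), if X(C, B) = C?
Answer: 0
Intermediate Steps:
(X(0, 1/6)*28)*(-25) = (0*28)*(-25) = 0*(-25) = 0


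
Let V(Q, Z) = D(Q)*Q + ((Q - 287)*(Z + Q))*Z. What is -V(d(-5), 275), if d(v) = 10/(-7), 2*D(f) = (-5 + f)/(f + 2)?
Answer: 4253021925/196 ≈ 2.1699e+7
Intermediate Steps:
D(f) = (-5 + f)/(2*(2 + f)) (D(f) = ((-5 + f)/(f + 2))/2 = ((-5 + f)/(2 + f))/2 = (-5 + f)/(2*(2 + f)))
d(v) = -10/7 (d(v) = 10*(-1/7) = -10/7)
V(Q, Z) = Z*(-287 + Q)*(Q + Z) + Q*(-5 + Q)/(2*(2 + Q)) (V(Q, Z) = ((-5 + Q)/(2*(2 + Q)))*Q + ((Q - 287)*(Z + Q))*Z = Q*(-5 + Q)/(2*(2 + Q)) + ((-287 + Q)*(Q + Z))*Z = Q*(-5 + Q)/(2*(2 + Q)) + Z*(-287 + Q)*(Q + Z) = Z*(-287 + Q)*(Q + Z) + Q*(-5 + Q)/(2*(2 + Q)))
-V(d(-5), 275) = -((1/2)*(-10/7)*(-5 - 10/7) + 275*(2 - 10/7)*((-10/7)**2 - 287*(-10/7) - 287*275 - 10/7*275))/(2 - 10/7) = -((1/2)*(-10/7)*(-45/7) + 275*(4/7)*(100/49 + 410 - 78925 - 2750/7))/4/7 = -7*(225/49 + 275*(4/7)*(-3866385/49))/4 = -7*(225/49 - 4253023500/343)/4 = -7*(-4253021925)/(4*343) = -1*(-4253021925/196) = 4253021925/196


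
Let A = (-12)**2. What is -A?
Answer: -144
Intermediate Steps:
A = 144
-A = -1*144 = -144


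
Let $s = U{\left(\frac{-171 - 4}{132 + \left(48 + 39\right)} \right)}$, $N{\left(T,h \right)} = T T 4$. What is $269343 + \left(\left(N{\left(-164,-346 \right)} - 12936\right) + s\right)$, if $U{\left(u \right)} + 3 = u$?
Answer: $\frac{79713197}{219} \approx 3.6399 \cdot 10^{5}$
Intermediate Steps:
$U{\left(u \right)} = -3 + u$
$N{\left(T,h \right)} = 4 T^{2}$ ($N{\left(T,h \right)} = T^{2} \cdot 4 = 4 T^{2}$)
$s = - \frac{832}{219}$ ($s = -3 + \frac{-171 - 4}{132 + \left(48 + 39\right)} = -3 - \frac{175}{132 + 87} = -3 - \frac{175}{219} = - \frac{832}{219} \approx -3.7991$)
$269343 + \left(\left(N{\left(-164,-346 \right)} - 12936\right) + s\right) = 269343 - \left(\frac{2833816}{219} - 107584\right) = 269343 + \left(\left(4 \cdot 26896 - 12936\right) - \frac{832}{219}\right) = 269343 + \left(\left(107584 - 12936\right) - \frac{832}{219}\right) = 269343 + \left(94648 - \frac{832}{219}\right) = 269343 + \frac{20727080}{219} = \frac{79713197}{219}$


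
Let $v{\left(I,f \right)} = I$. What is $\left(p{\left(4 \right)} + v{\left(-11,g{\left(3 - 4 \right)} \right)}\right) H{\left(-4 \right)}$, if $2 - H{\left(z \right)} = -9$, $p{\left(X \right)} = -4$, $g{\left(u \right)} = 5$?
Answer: $-165$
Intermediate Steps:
$H{\left(z \right)} = 11$ ($H{\left(z \right)} = 2 - -9 = 2 + 9 = 11$)
$\left(p{\left(4 \right)} + v{\left(-11,g{\left(3 - 4 \right)} \right)}\right) H{\left(-4 \right)} = \left(-4 - 11\right) 11 = \left(-15\right) 11 = -165$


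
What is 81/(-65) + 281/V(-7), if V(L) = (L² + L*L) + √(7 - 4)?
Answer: 1012289/624065 - 281*√3/9601 ≈ 1.5714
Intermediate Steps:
V(L) = √3 + 2*L² (V(L) = (L² + L²) + √3 = 2*L² + √3 = √3 + 2*L²)
81/(-65) + 281/V(-7) = 81/(-65) + 281/(√3 + 2*(-7)²) = 81*(-1/65) + 281/(√3 + 2*49) = -81/65 + 281/(√3 + 98) = -81/65 + 281/(98 + √3)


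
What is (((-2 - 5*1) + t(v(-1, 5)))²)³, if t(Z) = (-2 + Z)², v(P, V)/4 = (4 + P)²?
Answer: 2301018827196080601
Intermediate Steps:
v(P, V) = 4*(4 + P)²
(((-2 - 5*1) + t(v(-1, 5)))²)³ = (((-2 - 5*1) + (-2 + 4*(4 - 1)²)²)²)³ = (((-2 - 5) + (-2 + 4*3²)²)²)³ = ((-7 + (-2 + 4*9)²)²)³ = ((-7 + (-2 + 36)²)²)³ = ((-7 + 34²)²)³ = ((-7 + 1156)²)³ = (1149²)³ = 1320201³ = 2301018827196080601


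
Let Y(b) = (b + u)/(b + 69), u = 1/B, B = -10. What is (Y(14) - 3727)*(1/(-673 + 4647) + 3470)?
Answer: -42655529663651/3298420 ≈ -1.2932e+7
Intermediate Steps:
u = -1/10 (u = 1/(-10) = -1/10 ≈ -0.10000)
Y(b) = (-1/10 + b)/(69 + b) (Y(b) = (b - 1/10)/(b + 69) = (-1/10 + b)/(69 + b))
(Y(14) - 3727)*(1/(-673 + 4647) + 3470) = ((-1/10 + 14)/(69 + 14) - 3727)*(1/(-673 + 4647) + 3470) = ((139/10)/83 - 3727)*(1/3974 + 3470) = ((1/83)*(139/10) - 3727)*(1/3974 + 3470) = (139/830 - 3727)*(13789781/3974) = -3093271/830*13789781/3974 = -42655529663651/3298420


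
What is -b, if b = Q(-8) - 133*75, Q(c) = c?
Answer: 9983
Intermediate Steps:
b = -9983 (b = -8 - 133*75 = -8 - 9975 = -9983)
-b = -1*(-9983) = 9983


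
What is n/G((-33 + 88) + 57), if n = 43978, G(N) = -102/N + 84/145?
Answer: -357101360/2691 ≈ -1.3270e+5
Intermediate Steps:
G(N) = 84/145 - 102/N (G(N) = -102/N + 84*(1/145) = -102/N + 84/145 = 84/145 - 102/N)
n/G((-33 + 88) + 57) = 43978/(84/145 - 102/((-33 + 88) + 57)) = 43978/(84/145 - 102/(55 + 57)) = 43978/(84/145 - 102/112) = 43978/(84/145 - 102*1/112) = 43978/(84/145 - 51/56) = 43978/(-2691/8120) = 43978*(-8120/2691) = -357101360/2691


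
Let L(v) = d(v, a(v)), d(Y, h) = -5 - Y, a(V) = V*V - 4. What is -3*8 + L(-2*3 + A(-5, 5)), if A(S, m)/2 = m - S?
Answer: -43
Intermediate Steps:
A(S, m) = -2*S + 2*m (A(S, m) = 2*(m - S) = -2*S + 2*m)
a(V) = -4 + V² (a(V) = V² - 4 = -4 + V²)
L(v) = -5 - v
-3*8 + L(-2*3 + A(-5, 5)) = -3*8 + (-5 - (-2*3 + (-2*(-5) + 2*5))) = -24 + (-5 - (-6 + (10 + 10))) = -24 + (-5 - (-6 + 20)) = -24 + (-5 - 1*14) = -24 + (-5 - 14) = -24 - 19 = -43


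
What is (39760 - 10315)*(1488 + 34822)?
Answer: 1069147950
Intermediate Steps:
(39760 - 10315)*(1488 + 34822) = 29445*36310 = 1069147950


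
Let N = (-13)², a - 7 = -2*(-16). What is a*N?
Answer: 6591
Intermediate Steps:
a = 39 (a = 7 - 2*(-16) = 7 + 32 = 39)
N = 169
a*N = 39*169 = 6591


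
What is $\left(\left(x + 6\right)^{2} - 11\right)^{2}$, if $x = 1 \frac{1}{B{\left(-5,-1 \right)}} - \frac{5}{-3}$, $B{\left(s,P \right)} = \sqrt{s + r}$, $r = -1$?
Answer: $\frac{721753}{324} - \frac{19711 i \sqrt{6}}{81} \approx 2227.6 - 596.07 i$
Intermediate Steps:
$B{\left(s,P \right)} = \sqrt{-1 + s}$ ($B{\left(s,P \right)} = \sqrt{s - 1} = \sqrt{-1 + s}$)
$x = \frac{5}{3} - \frac{i \sqrt{6}}{6}$ ($x = 1 \frac{1}{\sqrt{-1 - 5}} - \frac{5}{-3} = 1 \frac{1}{\sqrt{-6}} - - \frac{5}{3} = 1 \frac{1}{i \sqrt{6}} + \frac{5}{3} = 1 \left(- \frac{i \sqrt{6}}{6}\right) + \frac{5}{3} = - \frac{i \sqrt{6}}{6} + \frac{5}{3} = \frac{5}{3} - \frac{i \sqrt{6}}{6} \approx 1.6667 - 0.40825 i$)
$\left(\left(x + 6\right)^{2} - 11\right)^{2} = \left(\left(\left(\frac{5}{3} - \frac{i \sqrt{6}}{6}\right) + 6\right)^{2} - 11\right)^{2} = \left(\left(\frac{23}{3} - \frac{i \sqrt{6}}{6}\right)^{2} - 11\right)^{2} = \left(-11 + \left(\frac{23}{3} - \frac{i \sqrt{6}}{6}\right)^{2}\right)^{2}$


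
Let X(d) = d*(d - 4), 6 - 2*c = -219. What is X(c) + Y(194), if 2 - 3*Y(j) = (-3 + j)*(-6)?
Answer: 151067/12 ≈ 12589.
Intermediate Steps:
c = 225/2 (c = 3 - 1/2*(-219) = 3 + 219/2 = 225/2 ≈ 112.50)
X(d) = d*(-4 + d)
Y(j) = -16/3 + 2*j (Y(j) = 2/3 - (-3 + j)*(-6)/3 = 2/3 - (18 - 6*j)/3 = 2/3 + (-6 + 2*j) = -16/3 + 2*j)
X(c) + Y(194) = 225*(-4 + 225/2)/2 + (-16/3 + 2*194) = (225/2)*(217/2) + (-16/3 + 388) = 48825/4 + 1148/3 = 151067/12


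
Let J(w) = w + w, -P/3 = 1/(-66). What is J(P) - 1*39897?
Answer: -438866/11 ≈ -39897.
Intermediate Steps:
P = 1/22 (P = -3/(-66) = -3*(-1/66) = 1/22 ≈ 0.045455)
J(w) = 2*w
J(P) - 1*39897 = 2*(1/22) - 1*39897 = 1/11 - 39897 = -438866/11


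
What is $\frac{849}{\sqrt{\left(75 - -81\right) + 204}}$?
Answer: $\frac{283 \sqrt{10}}{20} \approx 44.746$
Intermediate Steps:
$\frac{849}{\sqrt{\left(75 - -81\right) + 204}} = \frac{849}{\sqrt{\left(75 + 81\right) + 204}} = \frac{849}{\sqrt{156 + 204}} = \frac{849}{\sqrt{360}} = \frac{849}{6 \sqrt{10}} = 849 \frac{\sqrt{10}}{60} = \frac{283 \sqrt{10}}{20}$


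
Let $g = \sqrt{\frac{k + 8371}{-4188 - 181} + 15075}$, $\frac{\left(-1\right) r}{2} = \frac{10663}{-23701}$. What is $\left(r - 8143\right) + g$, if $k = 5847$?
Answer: $- \frac{192975917}{23701} + \frac{\sqrt{287691908633}}{4369} \approx -8019.3$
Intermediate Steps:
$r = \frac{21326}{23701}$ ($r = - 2 \frac{10663}{-23701} = - 2 \cdot 10663 \left(- \frac{1}{23701}\right) = \left(-2\right) \left(- \frac{10663}{23701}\right) = \frac{21326}{23701} \approx 0.89979$)
$g = \frac{\sqrt{287691908633}}{4369}$ ($g = \sqrt{\frac{5847 + 8371}{-4188 - 181} + 15075} = \sqrt{\frac{14218}{-4369} + 15075} = \sqrt{14218 \left(- \frac{1}{4369}\right) + 15075} = \sqrt{- \frac{14218}{4369} + 15075} = \sqrt{\frac{65848457}{4369}} = \frac{\sqrt{287691908633}}{4369} \approx 122.77$)
$\left(r - 8143\right) + g = \left(\frac{21326}{23701} - 8143\right) + \frac{\sqrt{287691908633}}{4369} = - \frac{192975917}{23701} + \frac{\sqrt{287691908633}}{4369}$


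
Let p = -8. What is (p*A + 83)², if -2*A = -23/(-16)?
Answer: 126025/16 ≈ 7876.6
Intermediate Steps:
A = -23/32 (A = -(-23)/(2*(-16)) = -(-23)*(-1)/(2*16) = -½*23/16 = -23/32 ≈ -0.71875)
(p*A + 83)² = (-8*(-23/32) + 83)² = (23/4 + 83)² = (355/4)² = 126025/16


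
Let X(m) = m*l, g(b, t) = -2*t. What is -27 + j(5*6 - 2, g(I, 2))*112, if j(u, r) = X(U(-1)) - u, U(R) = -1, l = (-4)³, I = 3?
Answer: 4005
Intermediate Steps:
l = -64
X(m) = -64*m (X(m) = m*(-64) = -64*m)
j(u, r) = 64 - u (j(u, r) = -64*(-1) - u = 64 - u)
-27 + j(5*6 - 2, g(I, 2))*112 = -27 + (64 - (5*6 - 2))*112 = -27 + (64 - (30 - 2))*112 = -27 + (64 - 1*28)*112 = -27 + (64 - 28)*112 = -27 + 36*112 = -27 + 4032 = 4005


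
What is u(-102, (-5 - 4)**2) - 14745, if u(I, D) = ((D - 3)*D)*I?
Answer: -659181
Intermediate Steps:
u(I, D) = D*I*(-3 + D) (u(I, D) = ((-3 + D)*D)*I = (D*(-3 + D))*I = D*I*(-3 + D))
u(-102, (-5 - 4)**2) - 14745 = (-5 - 4)**2*(-102)*(-3 + (-5 - 4)**2) - 14745 = (-9)**2*(-102)*(-3 + (-9)**2) - 14745 = 81*(-102)*(-3 + 81) - 14745 = 81*(-102)*78 - 14745 = -644436 - 14745 = -659181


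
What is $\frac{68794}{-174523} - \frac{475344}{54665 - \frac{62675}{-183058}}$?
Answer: $- \frac{15874626559315426}{1746439138102135} \approx -9.0897$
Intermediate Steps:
$\frac{68794}{-174523} - \frac{475344}{54665 - \frac{62675}{-183058}} = 68794 \left(- \frac{1}{174523}\right) - \frac{475344}{54665 - 62675 \left(- \frac{1}{183058}\right)} = - \frac{68794}{174523} - \frac{475344}{54665 - - \frac{62675}{183058}} = - \frac{68794}{174523} - \frac{475344}{54665 + \frac{62675}{183058}} = - \frac{68794}{174523} - \frac{475344}{\frac{10006928245}{183058}} = - \frac{68794}{174523} - \frac{87015521952}{10006928245} = - \frac{15874626559315426}{1746439138102135}$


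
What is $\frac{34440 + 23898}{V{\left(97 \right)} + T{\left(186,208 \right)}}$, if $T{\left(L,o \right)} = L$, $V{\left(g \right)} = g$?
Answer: $\frac{58338}{283} \approx 206.14$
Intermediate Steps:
$\frac{34440 + 23898}{V{\left(97 \right)} + T{\left(186,208 \right)}} = \frac{34440 + 23898}{97 + 186} = \frac{58338}{283}$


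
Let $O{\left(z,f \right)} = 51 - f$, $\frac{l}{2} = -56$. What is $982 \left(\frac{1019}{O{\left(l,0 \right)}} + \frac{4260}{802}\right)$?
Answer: $\frac{507938518}{20451} \approx 24837.0$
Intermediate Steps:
$l = -112$ ($l = 2 \left(-56\right) = -112$)
$982 \left(\frac{1019}{O{\left(l,0 \right)}} + \frac{4260}{802}\right) = 982 \left(\frac{1019}{51 - 0} + \frac{4260}{802}\right) = 982 \left(\frac{1019}{51 + 0} + 4260 \cdot \frac{1}{802}\right) = 982 \left(\frac{1019}{51} + \frac{2130}{401}\right) = 982 \cdot \frac{517249}{20451} = \frac{507938518}{20451}$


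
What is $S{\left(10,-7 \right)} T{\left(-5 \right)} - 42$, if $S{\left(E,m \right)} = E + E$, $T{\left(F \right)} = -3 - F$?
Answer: $-2$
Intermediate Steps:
$S{\left(E,m \right)} = 2 E$
$S{\left(10,-7 \right)} T{\left(-5 \right)} - 42 = 2 \cdot 10 \left(-3 - -5\right) - 42 = 20 \left(-3 + 5\right) - 42 = 20 \cdot 2 - 42 = 40 - 42 = -2$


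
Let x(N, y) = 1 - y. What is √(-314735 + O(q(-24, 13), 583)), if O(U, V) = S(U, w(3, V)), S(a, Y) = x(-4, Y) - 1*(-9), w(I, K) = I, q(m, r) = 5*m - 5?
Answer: 2*I*√78682 ≈ 561.01*I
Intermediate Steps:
q(m, r) = -5 + 5*m
S(a, Y) = 10 - Y (S(a, Y) = (1 - Y) - 1*(-9) = (1 - Y) + 9 = 10 - Y)
O(U, V) = 7 (O(U, V) = 10 - 1*3 = 10 - 3 = 7)
√(-314735 + O(q(-24, 13), 583)) = √(-314735 + 7) = √(-314728) = 2*I*√78682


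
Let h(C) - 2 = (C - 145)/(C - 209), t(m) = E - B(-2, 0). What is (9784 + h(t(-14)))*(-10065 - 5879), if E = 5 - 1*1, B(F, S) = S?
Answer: -31987984824/205 ≈ -1.5604e+8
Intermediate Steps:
E = 4 (E = 5 - 1 = 4)
t(m) = 4 (t(m) = 4 - 1*0 = 4 + 0 = 4)
h(C) = 2 + (-145 + C)/(-209 + C) (h(C) = 2 + (C - 145)/(C - 209) = 2 + (-145 + C)/(-209 + C))
(9784 + h(t(-14)))*(-10065 - 5879) = (9784 + (-563 + 3*4)/(-209 + 4))*(-10065 - 5879) = (9784 + (-563 + 12)/(-205))*(-15944) = (9784 - 1/205*(-551))*(-15944) = (9784 + 551/205)*(-15944) = (2006271/205)*(-15944) = -31987984824/205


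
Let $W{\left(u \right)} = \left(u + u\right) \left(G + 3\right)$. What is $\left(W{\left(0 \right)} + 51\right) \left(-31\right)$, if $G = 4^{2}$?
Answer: $-1581$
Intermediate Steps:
$G = 16$
$W{\left(u \right)} = 38 u$ ($W{\left(u \right)} = \left(u + u\right) \left(16 + 3\right) = 2 u 19 = 38 u$)
$\left(W{\left(0 \right)} + 51\right) \left(-31\right) = \left(38 \cdot 0 + 51\right) \left(-31\right) = \left(0 + 51\right) \left(-31\right) = 51 \left(-31\right) = -1581$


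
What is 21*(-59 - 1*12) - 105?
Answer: -1596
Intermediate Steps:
21*(-59 - 1*12) - 105 = 21*(-59 - 12) - 105 = 21*(-71) - 105 = -1491 - 105 = -1596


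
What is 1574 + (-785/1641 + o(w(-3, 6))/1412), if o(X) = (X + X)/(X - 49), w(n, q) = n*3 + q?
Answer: 94795859011/60244392 ≈ 1573.5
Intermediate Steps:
w(n, q) = q + 3*n (w(n, q) = 3*n + q = q + 3*n)
o(X) = 2*X/(-49 + X) (o(X) = (2*X)/(-49 + X) = 2*X/(-49 + X))
1574 + (-785/1641 + o(w(-3, 6))/1412) = 1574 + (-785/1641 + (2*(6 + 3*(-3))/(-49 + (6 + 3*(-3))))/1412) = 1574 + (-785*1/1641 + (2*(6 - 9)/(-49 + (6 - 9)))*(1/1412)) = 1574 + (-785/1641 + (2*(-3)/(-49 - 3))*(1/1412)) = 1574 + (-785/1641 + (2*(-3)/(-52))*(1/1412)) = 1574 + (-785/1641 + (2*(-3)*(-1/52))*(1/1412)) = 1574 + (-785/1641 + (3/26)*(1/1412)) = 1574 + (-785/1641 + 3/36712) = 1574 - 28813997/60244392 = 94795859011/60244392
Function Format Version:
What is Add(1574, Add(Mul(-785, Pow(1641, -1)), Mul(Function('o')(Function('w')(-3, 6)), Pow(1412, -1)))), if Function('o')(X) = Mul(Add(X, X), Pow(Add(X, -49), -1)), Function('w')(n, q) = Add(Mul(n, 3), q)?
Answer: Rational(94795859011, 60244392) ≈ 1573.5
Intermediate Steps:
Function('w')(n, q) = Add(q, Mul(3, n)) (Function('w')(n, q) = Add(Mul(3, n), q) = Add(q, Mul(3, n)))
Function('o')(X) = Mul(2, X, Pow(Add(-49, X), -1)) (Function('o')(X) = Mul(Mul(2, X), Pow(Add(-49, X), -1)) = Mul(2, X, Pow(Add(-49, X), -1)))
Add(1574, Add(Mul(-785, Pow(1641, -1)), Mul(Function('o')(Function('w')(-3, 6)), Pow(1412, -1)))) = Add(1574, Add(Mul(-785, Pow(1641, -1)), Mul(Mul(2, Add(6, Mul(3, -3)), Pow(Add(-49, Add(6, Mul(3, -3))), -1)), Pow(1412, -1)))) = Add(1574, Add(Mul(-785, Rational(1, 1641)), Mul(Mul(2, Add(6, -9), Pow(Add(-49, Add(6, -9)), -1)), Rational(1, 1412)))) = Add(1574, Add(Rational(-785, 1641), Mul(Mul(2, -3, Pow(Add(-49, -3), -1)), Rational(1, 1412)))) = Add(1574, Add(Rational(-785, 1641), Mul(Mul(2, -3, Pow(-52, -1)), Rational(1, 1412)))) = Add(1574, Add(Rational(-785, 1641), Mul(Mul(2, -3, Rational(-1, 52)), Rational(1, 1412)))) = Add(1574, Add(Rational(-785, 1641), Mul(Rational(3, 26), Rational(1, 1412)))) = Add(1574, Add(Rational(-785, 1641), Rational(3, 36712))) = Add(1574, Rational(-28813997, 60244392)) = Rational(94795859011, 60244392)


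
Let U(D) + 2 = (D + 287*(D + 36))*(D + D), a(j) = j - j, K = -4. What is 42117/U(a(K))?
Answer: -42117/2 ≈ -21059.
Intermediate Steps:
a(j) = 0
U(D) = -2 + 2*D*(10332 + 288*D) (U(D) = -2 + (D + 287*(D + 36))*(D + D) = -2 + (D + 287*(36 + D))*(2*D) = -2 + (D + (10332 + 287*D))*(2*D) = -2 + (10332 + 288*D)*(2*D) = -2 + 2*D*(10332 + 288*D))
42117/U(a(K)) = 42117/(-2 + 576*0**2 + 20664*0) = 42117/(-2 + 576*0 + 0) = 42117/(-2 + 0 + 0) = 42117/(-2) = 42117*(-1/2) = -42117/2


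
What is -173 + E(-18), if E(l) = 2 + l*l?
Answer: 153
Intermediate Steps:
E(l) = 2 + l²
-173 + E(-18) = -173 + (2 + (-18)²) = -173 + (2 + 324) = -173 + 326 = 153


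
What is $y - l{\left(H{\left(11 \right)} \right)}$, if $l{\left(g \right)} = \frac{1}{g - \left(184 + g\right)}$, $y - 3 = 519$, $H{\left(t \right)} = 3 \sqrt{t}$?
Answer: $\frac{96049}{184} \approx 522.01$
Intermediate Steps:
$y = 522$ ($y = 3 + 519 = 522$)
$l{\left(g \right)} = - \frac{1}{184}$ ($l{\left(g \right)} = \frac{1}{-184} = - \frac{1}{184}$)
$y - l{\left(H{\left(11 \right)} \right)} = 522 - - \frac{1}{184} = 522 + \frac{1}{184} = \frac{96049}{184}$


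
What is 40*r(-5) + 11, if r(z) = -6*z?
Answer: 1211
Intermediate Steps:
40*r(-5) + 11 = 40*(-6*(-5)) + 11 = 40*30 + 11 = 1200 + 11 = 1211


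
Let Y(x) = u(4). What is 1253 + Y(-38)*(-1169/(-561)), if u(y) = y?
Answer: 707609/561 ≈ 1261.3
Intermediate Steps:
Y(x) = 4
1253 + Y(-38)*(-1169/(-561)) = 1253 + 4*(-1169/(-561)) = 1253 + 4*(-1169*(-1/561)) = 1253 + 4*(1169/561) = 1253 + 4676/561 = 707609/561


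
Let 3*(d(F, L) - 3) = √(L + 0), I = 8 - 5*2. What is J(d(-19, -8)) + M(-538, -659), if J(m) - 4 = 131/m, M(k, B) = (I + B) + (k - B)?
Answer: (-1072*√2 + 4431*I)/(-9*I + 2*√2) ≈ -496.26 - 12.49*I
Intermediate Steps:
I = -2 (I = 8 - 10 = -2)
M(k, B) = -2 + k (M(k, B) = (-2 + B) + (k - B) = -2 + k)
d(F, L) = 3 + √L/3 (d(F, L) = 3 + √(L + 0)/3 = 3 + √L/3)
J(m) = 4 + 131/m
J(d(-19, -8)) + M(-538, -659) = (4 + 131/(3 + √(-8)/3)) + (-2 - 538) = (4 + 131/(3 + (2*I*√2)/3)) - 540 = (4 + 131/(3 + 2*I*√2/3)) - 540 = -536 + 131/(3 + 2*I*√2/3)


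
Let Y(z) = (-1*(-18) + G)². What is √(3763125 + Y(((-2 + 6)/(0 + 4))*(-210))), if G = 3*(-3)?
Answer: 3*√418134 ≈ 1939.9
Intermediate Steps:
G = -9
Y(z) = 81 (Y(z) = (-1*(-18) - 9)² = (18 - 9)² = 9² = 81)
√(3763125 + Y(((-2 + 6)/(0 + 4))*(-210))) = √(3763125 + 81) = √3763206 = 3*√418134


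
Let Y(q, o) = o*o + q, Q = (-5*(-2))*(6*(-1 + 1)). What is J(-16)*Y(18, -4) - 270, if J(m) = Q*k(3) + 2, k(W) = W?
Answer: -202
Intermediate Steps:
Q = 0 (Q = 10*(6*0) = 10*0 = 0)
Y(q, o) = q + o² (Y(q, o) = o² + q = q + o²)
J(m) = 2 (J(m) = 0*3 + 2 = 0 + 2 = 2)
J(-16)*Y(18, -4) - 270 = 2*(18 + (-4)²) - 270 = 2*(18 + 16) - 270 = 2*34 - 270 = 68 - 270 = -202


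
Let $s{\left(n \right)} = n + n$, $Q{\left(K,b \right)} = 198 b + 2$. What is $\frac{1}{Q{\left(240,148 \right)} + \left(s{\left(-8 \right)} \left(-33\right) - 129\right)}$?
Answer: $\frac{1}{29705} \approx 3.3664 \cdot 10^{-5}$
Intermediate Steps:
$Q{\left(K,b \right)} = 2 + 198 b$
$s{\left(n \right)} = 2 n$
$\frac{1}{Q{\left(240,148 \right)} + \left(s{\left(-8 \right)} \left(-33\right) - 129\right)} = \frac{1}{\left(2 + 198 \cdot 148\right) - \left(129 - 2 \left(-8\right) \left(-33\right)\right)} = \frac{1}{\left(2 + 29304\right) - -399} = \frac{1}{29306 + \left(528 - 129\right)} = \frac{1}{29306 + 399} = \frac{1}{29705}$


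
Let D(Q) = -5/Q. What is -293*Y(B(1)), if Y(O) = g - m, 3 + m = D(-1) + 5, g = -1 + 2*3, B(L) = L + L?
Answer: 586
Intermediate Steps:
B(L) = 2*L
g = 5 (g = -1 + 6 = 5)
m = 7 (m = -3 + (-5/(-1) + 5) = -3 + (-5*(-1) + 5) = -3 + (5 + 5) = -3 + 10 = 7)
Y(O) = -2 (Y(O) = 5 - 1*7 = 5 - 7 = -2)
-293*Y(B(1)) = -293*(-2) = 586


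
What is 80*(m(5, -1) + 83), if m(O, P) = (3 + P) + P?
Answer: 6720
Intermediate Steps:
m(O, P) = 3 + 2*P
80*(m(5, -1) + 83) = 80*((3 + 2*(-1)) + 83) = 80*((3 - 2) + 83) = 80*(1 + 83) = 80*84 = 6720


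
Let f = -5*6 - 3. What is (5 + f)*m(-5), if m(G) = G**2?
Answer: -700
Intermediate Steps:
f = -33 (f = -30 - 3 = -33)
(5 + f)*m(-5) = (5 - 33)*(-5)**2 = -28*25 = -700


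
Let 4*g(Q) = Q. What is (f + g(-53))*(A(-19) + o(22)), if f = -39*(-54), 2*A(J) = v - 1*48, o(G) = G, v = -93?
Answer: -811987/8 ≈ -1.0150e+5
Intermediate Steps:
g(Q) = Q/4
A(J) = -141/2 (A(J) = (-93 - 1*48)/2 = (-93 - 48)/2 = (½)*(-141) = -141/2)
f = 2106
(f + g(-53))*(A(-19) + o(22)) = (2106 + (¼)*(-53))*(-141/2 + 22) = (2106 - 53/4)*(-97/2) = (8371/4)*(-97/2) = -811987/8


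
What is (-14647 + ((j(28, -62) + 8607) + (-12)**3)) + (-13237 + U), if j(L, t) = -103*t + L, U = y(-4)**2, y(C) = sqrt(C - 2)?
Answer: -14597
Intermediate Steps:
y(C) = sqrt(-2 + C)
U = -6 (U = (sqrt(-2 - 4))**2 = (sqrt(-6))**2 = (I*sqrt(6))**2 = -6)
j(L, t) = L - 103*t
(-14647 + ((j(28, -62) + 8607) + (-12)**3)) + (-13237 + U) = (-14647 + (((28 - 103*(-62)) + 8607) + (-12)**3)) + (-13237 - 6) = (-14647 + (((28 + 6386) + 8607) - 1728)) - 13243 = (-14647 + ((6414 + 8607) - 1728)) - 13243 = (-14647 + (15021 - 1728)) - 13243 = (-14647 + 13293) - 13243 = -1354 - 13243 = -14597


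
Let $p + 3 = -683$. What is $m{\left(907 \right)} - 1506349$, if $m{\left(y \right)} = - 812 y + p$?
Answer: $-2243519$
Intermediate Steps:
$p = -686$ ($p = -3 - 683 = -686$)
$m{\left(y \right)} = -686 - 812 y$ ($m{\left(y \right)} = - 812 y - 686 = -686 - 812 y$)
$m{\left(907 \right)} - 1506349 = \left(-686 - 736484\right) - 1506349 = -737170 - 1506349 = -2243519$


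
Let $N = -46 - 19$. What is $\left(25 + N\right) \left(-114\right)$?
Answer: $4560$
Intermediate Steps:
$N = -65$
$\left(25 + N\right) \left(-114\right) = \left(25 - 65\right) \left(-114\right) = \left(-40\right) \left(-114\right) = 4560$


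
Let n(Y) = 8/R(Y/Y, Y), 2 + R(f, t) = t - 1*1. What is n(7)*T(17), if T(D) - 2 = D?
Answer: 38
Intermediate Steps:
T(D) = 2 + D
R(f, t) = -3 + t (R(f, t) = -2 + (t - 1*1) = -2 + (t - 1) = -2 + (-1 + t) = -3 + t)
n(Y) = 8/(-3 + Y)
n(7)*T(17) = (8/(-3 + 7))*(2 + 17) = (8/4)*19 = (8*(¼))*19 = 2*19 = 38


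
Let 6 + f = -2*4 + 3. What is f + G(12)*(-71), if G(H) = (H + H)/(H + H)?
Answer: -82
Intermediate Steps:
f = -11 (f = -6 + (-2*4 + 3) = -6 + (-8 + 3) = -6 - 5 = -11)
G(H) = 1 (G(H) = (2*H)/((2*H)) = (2*H)*(1/(2*H)) = 1)
f + G(12)*(-71) = -11 + 1*(-71) = -11 - 71 = -82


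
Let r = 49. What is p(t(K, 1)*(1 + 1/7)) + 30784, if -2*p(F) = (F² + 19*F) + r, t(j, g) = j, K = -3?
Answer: 3017047/98 ≈ 30786.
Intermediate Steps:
p(F) = -49/2 - 19*F/2 - F²/2 (p(F) = -((F² + 19*F) + 49)/2 = -(49 + F² + 19*F)/2 = -49/2 - 19*F/2 - F²/2)
p(t(K, 1)*(1 + 1/7)) + 30784 = (-49/2 - (-57)*(1 + 1/7)/2 - 9*(1 + 1/7)²/2) + 30784 = (-49/2 - (-57)*(1 + ⅐)/2 - 9*(1 + ⅐)²/2) + 30784 = (-49/2 - (-57)*8/(2*7) - (-3*8/7)²/2) + 30784 = (-49/2 - 19/2*(-24/7) - (-24/7)²/2) + 30784 = (-49/2 + 228/7 - ½*576/49) + 30784 = (-49/2 + 228/7 - 288/49) + 30784 = 215/98 + 30784 = 3017047/98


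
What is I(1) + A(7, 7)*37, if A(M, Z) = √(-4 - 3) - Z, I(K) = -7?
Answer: -266 + 37*I*√7 ≈ -266.0 + 97.893*I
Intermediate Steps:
A(M, Z) = -Z + I*√7 (A(M, Z) = √(-7) - Z = I*√7 - Z = -Z + I*√7)
I(1) + A(7, 7)*37 = -7 + (-1*7 + I*√7)*37 = -7 + (-7 + I*√7)*37 = -7 + (-259 + 37*I*√7) = -266 + 37*I*√7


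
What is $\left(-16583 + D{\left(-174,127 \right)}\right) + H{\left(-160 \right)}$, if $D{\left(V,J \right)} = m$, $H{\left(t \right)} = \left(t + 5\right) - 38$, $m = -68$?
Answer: $-16844$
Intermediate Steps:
$H{\left(t \right)} = -33 + t$ ($H{\left(t \right)} = \left(5 + t\right) - 38 = -33 + t$)
$D{\left(V,J \right)} = -68$
$\left(-16583 + D{\left(-174,127 \right)}\right) + H{\left(-160 \right)} = \left(-16583 - 68\right) - 193 = -16651 - 193 = -16844$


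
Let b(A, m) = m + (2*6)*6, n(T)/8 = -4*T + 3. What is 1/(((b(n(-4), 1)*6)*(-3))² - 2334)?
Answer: 1/1724262 ≈ 5.7996e-7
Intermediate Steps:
n(T) = 24 - 32*T (n(T) = 8*(-4*T + 3) = 8*(3 - 4*T) = 24 - 32*T)
b(A, m) = 72 + m (b(A, m) = m + 12*6 = m + 72 = 72 + m)
1/(((b(n(-4), 1)*6)*(-3))² - 2334) = 1/((((72 + 1)*6)*(-3))² - 2334) = 1/(((73*6)*(-3))² - 2334) = 1/((438*(-3))² - 2334) = 1/((-1314)² - 2334) = 1/(1726596 - 2334) = 1/1724262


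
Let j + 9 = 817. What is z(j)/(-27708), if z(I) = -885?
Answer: 295/9236 ≈ 0.031940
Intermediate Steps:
j = 808 (j = -9 + 817 = 808)
z(j)/(-27708) = -885/(-27708) = -885*(-1/27708) = 295/9236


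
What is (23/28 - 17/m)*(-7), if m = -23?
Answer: -1005/92 ≈ -10.924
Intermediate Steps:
(23/28 - 17/m)*(-7) = (23/28 - 17/(-23))*(-7) = (23*(1/28) - 17*(-1/23))*(-7) = (23/28 + 17/23)*(-7) = (1005/644)*(-7) = -1005/92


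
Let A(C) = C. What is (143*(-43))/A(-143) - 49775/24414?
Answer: 1000027/24414 ≈ 40.961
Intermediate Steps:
(143*(-43))/A(-143) - 49775/24414 = (143*(-43))/(-143) - 49775/24414 = -6149*(-1/143) - 49775*1/24414 = 43 - 49775/24414 = 1000027/24414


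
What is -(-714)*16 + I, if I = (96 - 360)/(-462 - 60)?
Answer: 993932/87 ≈ 11425.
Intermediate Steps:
I = 44/87 (I = -264/(-522) = -264*(-1/522) = 44/87 ≈ 0.50575)
-(-714)*16 + I = -(-714)*16 + 44/87 = -17*(-672) + 44/87 = 11424 + 44/87 = 993932/87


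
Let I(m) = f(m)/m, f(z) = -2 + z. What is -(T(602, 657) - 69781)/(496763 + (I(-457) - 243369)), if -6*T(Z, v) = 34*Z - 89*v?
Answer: 173971217/694809102 ≈ 0.25039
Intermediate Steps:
T(Z, v) = -17*Z/3 + 89*v/6 (T(Z, v) = -(34*Z - 89*v)/6 = -(-89*v + 34*Z)/6 = -17*Z/3 + 89*v/6)
I(m) = (-2 + m)/m
-(T(602, 657) - 69781)/(496763 + (I(-457) - 243369)) = -((-17/3*602 + (89/6)*657) - 69781)/(496763 + ((-2 - 457)/(-457) - 243369)) = -((-10234/3 + 19491/2) - 69781)/(496763 + (-1/457*(-459) - 243369)) = -(38005/6 - 69781)/(496763 + (459/457 - 243369)) = -(-380681)/(6*(496763 - 111219174/457)) = -(-380681)/(6*115801517/457) = -(-380681)*457/(6*115801517) = -1*(-173971217/694809102) = 173971217/694809102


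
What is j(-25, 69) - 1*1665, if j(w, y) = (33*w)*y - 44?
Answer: -58634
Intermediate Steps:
j(w, y) = -44 + 33*w*y (j(w, y) = 33*w*y - 44 = -44 + 33*w*y)
j(-25, 69) - 1*1665 = (-44 + 33*(-25)*69) - 1*1665 = (-44 - 56925) - 1665 = -56969 - 1665 = -58634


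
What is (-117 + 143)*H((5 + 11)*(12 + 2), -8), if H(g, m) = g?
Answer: 5824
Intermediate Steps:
(-117 + 143)*H((5 + 11)*(12 + 2), -8) = (-117 + 143)*((5 + 11)*(12 + 2)) = 26*(16*14) = 26*224 = 5824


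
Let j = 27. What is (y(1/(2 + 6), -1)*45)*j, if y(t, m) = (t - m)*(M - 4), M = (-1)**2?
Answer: -32805/8 ≈ -4100.6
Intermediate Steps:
M = 1
y(t, m) = -3*t + 3*m (y(t, m) = (t - m)*(1 - 4) = (t - m)*(-3) = -3*t + 3*m)
(y(1/(2 + 6), -1)*45)*j = ((-3/(2 + 6) + 3*(-1))*45)*27 = ((-3/8 - 3)*45)*27 = -27/8*45*27 = -1215/8*27 = -32805/8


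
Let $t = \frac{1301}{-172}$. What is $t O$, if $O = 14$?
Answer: $- \frac{9107}{86} \approx -105.9$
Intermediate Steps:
$t = - \frac{1301}{172}$ ($t = 1301 \left(- \frac{1}{172}\right) = - \frac{1301}{172} \approx -7.5639$)
$t O = \left(- \frac{1301}{172}\right) 14 = - \frac{9107}{86}$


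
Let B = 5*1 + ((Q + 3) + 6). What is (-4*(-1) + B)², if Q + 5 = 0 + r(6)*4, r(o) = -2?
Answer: 25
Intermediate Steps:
Q = -13 (Q = -5 + (0 - 2*4) = -5 + (0 - 8) = -5 - 8 = -13)
B = 1 (B = 5*1 + ((-13 + 3) + 6) = 5 + (-10 + 6) = 5 - 4 = 1)
(-4*(-1) + B)² = (-4*(-1) + 1)² = (4 + 1)² = 5² = 25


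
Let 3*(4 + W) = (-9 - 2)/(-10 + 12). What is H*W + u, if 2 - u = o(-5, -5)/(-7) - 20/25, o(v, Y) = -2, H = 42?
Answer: -8487/35 ≈ -242.49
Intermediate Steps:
W = -35/6 (W = -4 + ((-9 - 2)/(-10 + 12))/3 = -4 + (-11/2)/3 = -4 + (-11*½)/3 = -4 + (⅓)*(-11/2) = -4 - 11/6 = -35/6 ≈ -5.8333)
u = 88/35 (u = 2 - (-2/(-7) - 20/25) = 2 - (-2*(-⅐) - 20*1/25) = 2 - (2/7 - ⅘) = 2 - 1*(-18/35) = 2 + 18/35 = 88/35 ≈ 2.5143)
H*W + u = 42*(-35/6) + 88/35 = -245 + 88/35 = -8487/35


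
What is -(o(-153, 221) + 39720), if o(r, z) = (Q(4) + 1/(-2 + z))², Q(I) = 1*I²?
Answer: -1917295945/47961 ≈ -39976.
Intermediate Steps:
Q(I) = I²
o(r, z) = (16 + 1/(-2 + z))² (o(r, z) = (4² + 1/(-2 + z))² = (16 + 1/(-2 + z))²)
-(o(-153, 221) + 39720) = -((-31 + 16*221)²/(-2 + 221)² + 39720) = -((-31 + 3536)²/219² + 39720) = -(3505²*(1/47961) + 39720) = -(12285025*(1/47961) + 39720) = -(12285025/47961 + 39720) = -1*1917295945/47961 = -1917295945/47961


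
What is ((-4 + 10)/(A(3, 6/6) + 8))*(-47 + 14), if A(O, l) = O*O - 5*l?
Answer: -33/2 ≈ -16.500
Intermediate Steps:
A(O, l) = O² - 5*l
((-4 + 10)/(A(3, 6/6) + 8))*(-47 + 14) = ((-4 + 10)/((3² - 30/6) + 8))*(-47 + 14) = (6/((9 - 30/6) + 8))*(-33) = (6/((9 - 5*1) + 8))*(-33) = (6/((9 - 5) + 8))*(-33) = (6/(4 + 8))*(-33) = (6/12)*(-33) = (6*(1/12))*(-33) = (½)*(-33) = -33/2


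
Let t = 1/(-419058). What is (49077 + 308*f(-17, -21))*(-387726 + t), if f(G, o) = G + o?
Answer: -6072353159459657/419058 ≈ -1.4490e+10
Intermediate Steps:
t = -1/419058 ≈ -2.3863e-6
(49077 + 308*f(-17, -21))*(-387726 + t) = (49077 + 308*(-17 - 21))*(-387726 - 1/419058) = (49077 + 308*(-38))*(-162479682109/419058) = (49077 - 11704)*(-162479682109/419058) = 37373*(-162479682109/419058) = -6072353159459657/419058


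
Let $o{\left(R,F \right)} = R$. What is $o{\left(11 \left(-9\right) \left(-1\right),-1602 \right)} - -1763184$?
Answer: $1763283$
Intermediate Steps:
$o{\left(11 \left(-9\right) \left(-1\right),-1602 \right)} - -1763184 = 11 \left(-9\right) \left(-1\right) - -1763184 = \left(-99\right) \left(-1\right) + 1763184 = 99 + 1763184 = 1763283$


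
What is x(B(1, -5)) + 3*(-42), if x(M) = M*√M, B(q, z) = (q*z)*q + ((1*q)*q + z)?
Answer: -126 - 27*I ≈ -126.0 - 27.0*I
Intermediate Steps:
B(q, z) = z + q² + z*q² (B(q, z) = z*q² + (q*q + z) = z*q² + (q² + z) = z*q² + (z + q²) = z + q² + z*q²)
x(M) = M^(3/2)
x(B(1, -5)) + 3*(-42) = (-5 + 1² - 5*1²)^(3/2) + 3*(-42) = (-5 + 1 - 5*1)^(3/2) - 126 = (-5 + 1 - 5)^(3/2) - 126 = (-9)^(3/2) - 126 = -27*I - 126 = -126 - 27*I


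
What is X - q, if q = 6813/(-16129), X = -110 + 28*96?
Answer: 41587375/16129 ≈ 2578.4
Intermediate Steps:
X = 2578 (X = -110 + 2688 = 2578)
q = -6813/16129 (q = 6813*(-1/16129) = -6813/16129 ≈ -0.42241)
X - q = 2578 - 1*(-6813/16129) = 2578 + 6813/16129 = 41587375/16129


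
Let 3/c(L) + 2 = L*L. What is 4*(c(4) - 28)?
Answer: -778/7 ≈ -111.14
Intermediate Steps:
c(L) = 3/(-2 + L²) (c(L) = 3/(-2 + L*L) = 3/(-2 + L²))
4*(c(4) - 28) = 4*(3/(-2 + 4²) - 28) = 4*(3/(-2 + 16) - 28) = 4*(3/14 - 28) = 4*(-389/14) = -778/7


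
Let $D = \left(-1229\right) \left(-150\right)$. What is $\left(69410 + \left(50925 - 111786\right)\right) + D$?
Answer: $192899$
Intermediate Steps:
$D = 184350$
$\left(69410 + \left(50925 - 111786\right)\right) + D = \left(69410 + \left(50925 - 111786\right)\right) + 184350 = \left(69410 - 60861\right) + 184350 = 8549 + 184350 = 192899$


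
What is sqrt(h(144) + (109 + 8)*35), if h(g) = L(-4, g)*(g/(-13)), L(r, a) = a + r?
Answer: 105*sqrt(39)/13 ≈ 50.440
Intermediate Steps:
h(g) = -g*(-4 + g)/13 (h(g) = (g - 4)*(g/(-13)) = (-4 + g)*(g*(-1/13)) = (-4 + g)*(-g/13) = -g*(-4 + g)/13)
sqrt(h(144) + (109 + 8)*35) = sqrt((1/13)*144*(4 - 1*144) + (109 + 8)*35) = sqrt((1/13)*144*(4 - 144) + 117*35) = sqrt((1/13)*144*(-140) + 4095) = sqrt(-20160/13 + 4095) = sqrt(33075/13) = 105*sqrt(39)/13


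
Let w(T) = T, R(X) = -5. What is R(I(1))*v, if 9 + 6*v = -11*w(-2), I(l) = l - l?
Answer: -65/6 ≈ -10.833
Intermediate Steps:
I(l) = 0
v = 13/6 (v = -3/2 + (-11*(-2))/6 = -3/2 + (⅙)*22 = -3/2 + 11/3 = 13/6 ≈ 2.1667)
R(I(1))*v = -5*13/6 = -65/6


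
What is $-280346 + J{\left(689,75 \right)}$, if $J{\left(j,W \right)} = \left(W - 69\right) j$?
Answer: $-276212$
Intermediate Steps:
$J{\left(j,W \right)} = j \left(-69 + W\right)$ ($J{\left(j,W \right)} = \left(-69 + W\right) j = j \left(-69 + W\right)$)
$-280346 + J{\left(689,75 \right)} = -280346 + 689 \left(-69 + 75\right) = -280346 + 689 \cdot 6 = -280346 + 4134 = -276212$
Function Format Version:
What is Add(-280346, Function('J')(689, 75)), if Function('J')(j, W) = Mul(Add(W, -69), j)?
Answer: -276212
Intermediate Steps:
Function('J')(j, W) = Mul(j, Add(-69, W)) (Function('J')(j, W) = Mul(Add(-69, W), j) = Mul(j, Add(-69, W)))
Add(-280346, Function('J')(689, 75)) = Add(-280346, Mul(689, Add(-69, 75))) = Add(-280346, Mul(689, 6)) = Add(-280346, 4134) = -276212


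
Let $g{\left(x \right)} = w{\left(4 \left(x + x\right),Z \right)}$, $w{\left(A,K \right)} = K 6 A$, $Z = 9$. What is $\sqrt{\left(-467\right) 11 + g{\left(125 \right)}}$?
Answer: $\sqrt{48863} \approx 221.05$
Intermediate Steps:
$w{\left(A,K \right)} = 6 A K$ ($w{\left(A,K \right)} = 6 K A = 6 A K$)
$g{\left(x \right)} = 432 x$ ($g{\left(x \right)} = 6 \cdot 4 \left(x + x\right) 9 = 6 \cdot 4 \cdot 2 x 9 = 6 \cdot 8 x 9 = 432 x$)
$\sqrt{\left(-467\right) 11 + g{\left(125 \right)}} = \sqrt{\left(-467\right) 11 + 432 \cdot 125} = \sqrt{-5137 + 54000} = \sqrt{48863}$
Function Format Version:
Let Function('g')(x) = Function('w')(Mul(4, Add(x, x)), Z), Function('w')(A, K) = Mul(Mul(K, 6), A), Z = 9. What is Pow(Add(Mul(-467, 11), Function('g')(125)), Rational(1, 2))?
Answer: Pow(48863, Rational(1, 2)) ≈ 221.05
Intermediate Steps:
Function('w')(A, K) = Mul(6, A, K) (Function('w')(A, K) = Mul(Mul(6, K), A) = Mul(6, A, K))
Function('g')(x) = Mul(432, x) (Function('g')(x) = Mul(6, Mul(4, Add(x, x)), 9) = Mul(6, Mul(4, Mul(2, x)), 9) = Mul(6, Mul(8, x), 9) = Mul(432, x))
Pow(Add(Mul(-467, 11), Function('g')(125)), Rational(1, 2)) = Pow(Add(Mul(-467, 11), Mul(432, 125)), Rational(1, 2)) = Pow(Add(-5137, 54000), Rational(1, 2)) = Pow(48863, Rational(1, 2))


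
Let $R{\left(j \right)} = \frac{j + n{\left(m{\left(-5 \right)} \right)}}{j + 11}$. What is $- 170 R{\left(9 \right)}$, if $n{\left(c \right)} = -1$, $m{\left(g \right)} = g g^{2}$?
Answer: $-68$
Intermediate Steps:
$m{\left(g \right)} = g^{3}$
$R{\left(j \right)} = \frac{-1 + j}{11 + j}$ ($R{\left(j \right)} = \frac{j - 1}{j + 11} = \frac{-1 + j}{11 + j}$)
$- 170 R{\left(9 \right)} = - 170 \frac{-1 + 9}{11 + 9} = - 170 \cdot \frac{1}{20} \cdot 8 = \left(-170\right) \frac{2}{5} = -68$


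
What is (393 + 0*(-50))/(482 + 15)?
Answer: 393/497 ≈ 0.79074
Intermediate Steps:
(393 + 0*(-50))/(482 + 15) = (393 + 0)/497 = 393*(1/497) = 393/497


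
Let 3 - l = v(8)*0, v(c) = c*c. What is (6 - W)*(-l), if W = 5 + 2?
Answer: 3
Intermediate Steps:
W = 7
v(c) = c²
l = 3 (l = 3 - 8²*0 = 3 - 64*0 = 3 - 1*0 = 3 + 0 = 3)
(6 - W)*(-l) = (6 - 1*7)*(-1*3) = (6 - 7)*(-3) = -1*(-3) = 3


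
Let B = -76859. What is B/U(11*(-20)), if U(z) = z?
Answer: 76859/220 ≈ 349.36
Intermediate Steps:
B/U(11*(-20)) = -76859/(11*(-20)) = -76859/(-220) = -76859*(-1/220) = 76859/220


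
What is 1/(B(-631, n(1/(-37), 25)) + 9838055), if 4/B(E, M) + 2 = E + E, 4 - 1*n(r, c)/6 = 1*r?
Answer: 316/3108825379 ≈ 1.0165e-7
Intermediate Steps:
n(r, c) = 24 - 6*r
B(E, M) = 4/(-2 + 2*E) (B(E, M) = 4/(-2 + (E + E)) = 4/(-2 + 2*E))
1/(B(-631, n(1/(-37), 25)) + 9838055) = 1/(2/(-1 - 631) + 9838055) = 1/(2/(-632) + 9838055) = 1/(2*(-1/632) + 9838055) = 1/(-1/316 + 9838055) = 1/(3108825379/316) = 316/3108825379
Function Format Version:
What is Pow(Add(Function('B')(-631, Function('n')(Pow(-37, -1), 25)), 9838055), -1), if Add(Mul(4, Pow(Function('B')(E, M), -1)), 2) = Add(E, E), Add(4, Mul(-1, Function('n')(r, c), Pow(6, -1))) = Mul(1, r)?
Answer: Rational(316, 3108825379) ≈ 1.0165e-7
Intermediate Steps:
Function('n')(r, c) = Add(24, Mul(-6, r)) (Function('n')(r, c) = Add(24, Mul(-6, Mul(1, r))) = Add(24, Mul(-6, r)))
Function('B')(E, M) = Mul(4, Pow(Add(-2, Mul(2, E)), -1)) (Function('B')(E, M) = Mul(4, Pow(Add(-2, Add(E, E)), -1)) = Mul(4, Pow(Add(-2, Mul(2, E)), -1)))
Pow(Add(Function('B')(-631, Function('n')(Pow(-37, -1), 25)), 9838055), -1) = Pow(Add(Mul(2, Pow(Add(-1, -631), -1)), 9838055), -1) = Pow(Add(Mul(2, Pow(-632, -1)), 9838055), -1) = Pow(Add(Mul(2, Rational(-1, 632)), 9838055), -1) = Pow(Add(Rational(-1, 316), 9838055), -1) = Pow(Rational(3108825379, 316), -1) = Rational(316, 3108825379)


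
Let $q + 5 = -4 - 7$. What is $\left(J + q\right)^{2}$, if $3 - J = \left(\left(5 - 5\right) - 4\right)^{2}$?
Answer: $841$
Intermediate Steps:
$J = -13$ ($J = 3 - \left(\left(5 - 5\right) - 4\right)^{2} = 3 - \left(0 - 4\right)^{2} = 3 - \left(-4\right)^{2} = 3 - 16 = -13$)
$q = -16$ ($q = -5 - 11 = -16$)
$\left(J + q\right)^{2} = \left(-13 - 16\right)^{2} = \left(-29\right)^{2} = 841$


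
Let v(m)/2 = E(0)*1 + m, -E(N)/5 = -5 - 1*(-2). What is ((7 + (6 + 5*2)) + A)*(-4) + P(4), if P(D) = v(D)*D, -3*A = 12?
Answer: 76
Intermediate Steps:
A = -4 (A = -⅓*12 = -4)
E(N) = 15 (E(N) = -5*(-5 - 1*(-2)) = -5*(-5 + 2) = -5*(-3) = 15)
v(m) = 30 + 2*m (v(m) = 2*(15*1 + m) = 2*(15 + m) = 30 + 2*m)
P(D) = D*(30 + 2*D) (P(D) = (30 + 2*D)*D = D*(30 + 2*D))
((7 + (6 + 5*2)) + A)*(-4) + P(4) = ((7 + (6 + 5*2)) - 4)*(-4) + 2*4*(15 + 4) = ((7 + (6 + 10)) - 4)*(-4) + 2*4*19 = ((7 + 16) - 4)*(-4) + 152 = (23 - 4)*(-4) + 152 = 19*(-4) + 152 = -76 + 152 = 76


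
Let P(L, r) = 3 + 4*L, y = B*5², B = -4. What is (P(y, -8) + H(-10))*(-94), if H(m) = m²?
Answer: 27918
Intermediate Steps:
y = -100 (y = -4*5² = -4*25 = -100)
(P(y, -8) + H(-10))*(-94) = ((3 + 4*(-100)) + (-10)²)*(-94) = ((3 - 400) + 100)*(-94) = (-397 + 100)*(-94) = -297*(-94) = 27918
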